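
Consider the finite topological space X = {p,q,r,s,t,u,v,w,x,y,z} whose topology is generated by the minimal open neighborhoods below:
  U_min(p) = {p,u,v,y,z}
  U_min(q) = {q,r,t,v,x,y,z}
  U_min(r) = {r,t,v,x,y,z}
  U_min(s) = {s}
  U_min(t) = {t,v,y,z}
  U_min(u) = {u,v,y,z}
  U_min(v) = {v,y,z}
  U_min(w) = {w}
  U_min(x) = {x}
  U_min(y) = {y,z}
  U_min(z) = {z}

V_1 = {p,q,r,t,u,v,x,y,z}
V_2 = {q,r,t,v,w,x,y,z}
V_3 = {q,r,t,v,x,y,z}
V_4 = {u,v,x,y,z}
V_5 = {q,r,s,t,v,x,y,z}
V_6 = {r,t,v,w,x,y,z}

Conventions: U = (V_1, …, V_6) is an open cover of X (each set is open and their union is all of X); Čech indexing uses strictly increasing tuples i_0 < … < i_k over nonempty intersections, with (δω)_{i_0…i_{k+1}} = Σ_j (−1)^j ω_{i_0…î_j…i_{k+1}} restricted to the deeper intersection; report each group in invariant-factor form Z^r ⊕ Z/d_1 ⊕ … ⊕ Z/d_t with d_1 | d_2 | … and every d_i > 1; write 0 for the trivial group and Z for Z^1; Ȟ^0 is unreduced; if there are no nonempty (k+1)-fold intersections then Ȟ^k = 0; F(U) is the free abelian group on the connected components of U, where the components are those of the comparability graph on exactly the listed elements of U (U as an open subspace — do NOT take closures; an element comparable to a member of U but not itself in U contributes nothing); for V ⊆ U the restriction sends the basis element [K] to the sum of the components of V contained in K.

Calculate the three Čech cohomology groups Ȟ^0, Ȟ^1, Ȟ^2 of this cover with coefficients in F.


nerve of the cover:
  V12={q,r,t,v,x,y,z} V13={q,r,t,v,x,y,z} V14={u,v,x,y,z} V15={q,r,t,v,x,y,z} V16={r,t,v,x,y,z} V23={q,r,t,v,x,y,z} V24={v,x,y,z} V25={q,r,t,v,x,y,z} V26={r,t,v,w,x,y,z} V34={v,x,y,z} V35={q,r,t,v,x,y,z} V36={r,t,v,x,y,z} V45={v,x,y,z} V46={v,x,y,z} V56={r,t,v,x,y,z}
  V123={q,r,t,v,x,y,z} V124={v,x,y,z} V125={q,r,t,v,x,y,z} V126={r,t,v,x,y,z} V134={v,x,y,z} V135={q,r,t,v,x,y,z} V136={r,t,v,x,y,z} V145={v,x,y,z} V146={v,x,y,z} V156={r,t,v,x,y,z} V234={v,x,y,z} V235={q,r,t,v,x,y,z} V236={r,t,v,x,y,z} V245={v,x,y,z} V246={v,x,y,z} V256={r,t,v,x,y,z} V345={v,x,y,z} V346={v,x,y,z} V356={r,t,v,x,y,z} V456={v,x,y,z}
  V1234={v,x,y,z} V1235={q,r,t,v,x,y,z} V1236={r,t,v,x,y,z} V1245={v,x,y,z} V1246={v,x,y,z} V1256={r,t,v,x,y,z} V1345={v,x,y,z} V1346={v,x,y,z} V1356={r,t,v,x,y,z} V1456={v,x,y,z} V2345={v,x,y,z} V2346={v,x,y,z} V2356={r,t,v,x,y,z} V2456={v,x,y,z} V3456={v,x,y,z}
  V12345={v,x,y,z} V12346={v,x,y,z} V12356={r,t,v,x,y,z} V12456={v,x,y,z} V13456={v,x,y,z} V23456={v,x,y,z}
  V123456={v,x,y,z}
components per intersection:
  V1: {p,q,r,t,u,v,x,y,z}
  V2: {q,r,t,v,x,y,z} {w}
  V3: {q,r,t,v,x,y,z}
  V4: {u,v,y,z} {x}
  V5: {q,r,t,v,x,y,z} {s}
  V6: {r,t,v,x,y,z} {w}
  V12: {q,r,t,v,x,y,z}
  V13: {q,r,t,v,x,y,z}
  V14: {u,v,y,z} {x}
  V15: {q,r,t,v,x,y,z}
  V16: {r,t,v,x,y,z}
  V23: {q,r,t,v,x,y,z}
  V24: {v,y,z} {x}
  V25: {q,r,t,v,x,y,z}
  V26: {r,t,v,x,y,z} {w}
  V34: {v,y,z} {x}
  V35: {q,r,t,v,x,y,z}
  V36: {r,t,v,x,y,z}
  V45: {v,y,z} {x}
  V46: {v,y,z} {x}
  V56: {r,t,v,x,y,z}
  V123: {q,r,t,v,x,y,z}
  V124: {v,y,z} {x}
  V125: {q,r,t,v,x,y,z}
  V126: {r,t,v,x,y,z}
  V134: {v,y,z} {x}
  V135: {q,r,t,v,x,y,z}
  V136: {r,t,v,x,y,z}
  V145: {v,y,z} {x}
  V146: {v,y,z} {x}
  V156: {r,t,v,x,y,z}
  V234: {v,y,z} {x}
  V235: {q,r,t,v,x,y,z}
  V236: {r,t,v,x,y,z}
  V245: {v,y,z} {x}
  V246: {v,y,z} {x}
  V256: {r,t,v,x,y,z}
  V345: {v,y,z} {x}
  V346: {v,y,z} {x}
  V356: {r,t,v,x,y,z}
  V456: {v,y,z} {x}
  V1234: {v,y,z} {x}
  V1235: {q,r,t,v,x,y,z}
  V1236: {r,t,v,x,y,z}
  V1245: {v,y,z} {x}
  V1246: {v,y,z} {x}
  V1256: {r,t,v,x,y,z}
  V1345: {v,y,z} {x}
  V1346: {v,y,z} {x}
  V1356: {r,t,v,x,y,z}
  V1456: {v,y,z} {x}
  V2345: {v,y,z} {x}
  V2346: {v,y,z} {x}
  V2356: {r,t,v,x,y,z}
  V2456: {v,y,z} {x}
  V3456: {v,y,z} {x}
  V12345: {v,y,z} {x}
  V12346: {v,y,z} {x}
  V12356: {r,t,v,x,y,z}
  V12456: {v,y,z} {x}
  V13456: {v,y,z} {x}
  V23456: {v,y,z} {x}
  V123456: {v,y,z} {x}
C dims 10,21,30,25; δ0: rk 7, SNF 1^7; δ1: rk 14, SNF 1^14; δ2: rk 16, SNF 1^16
Ȟ^0 = (10 − 7) − 0 = 3, so Ȟ^0 ≅ Z^3
Ȟ^1 = (21 − 14) − 7 = 0, so Ȟ^1 ≅ 0
Ȟ^2 = (30 − 16) − 14 = 0, so Ȟ^2 ≅ 0

Ȟ^0 = Z^3,  Ȟ^1 = 0,  Ȟ^2 = 0


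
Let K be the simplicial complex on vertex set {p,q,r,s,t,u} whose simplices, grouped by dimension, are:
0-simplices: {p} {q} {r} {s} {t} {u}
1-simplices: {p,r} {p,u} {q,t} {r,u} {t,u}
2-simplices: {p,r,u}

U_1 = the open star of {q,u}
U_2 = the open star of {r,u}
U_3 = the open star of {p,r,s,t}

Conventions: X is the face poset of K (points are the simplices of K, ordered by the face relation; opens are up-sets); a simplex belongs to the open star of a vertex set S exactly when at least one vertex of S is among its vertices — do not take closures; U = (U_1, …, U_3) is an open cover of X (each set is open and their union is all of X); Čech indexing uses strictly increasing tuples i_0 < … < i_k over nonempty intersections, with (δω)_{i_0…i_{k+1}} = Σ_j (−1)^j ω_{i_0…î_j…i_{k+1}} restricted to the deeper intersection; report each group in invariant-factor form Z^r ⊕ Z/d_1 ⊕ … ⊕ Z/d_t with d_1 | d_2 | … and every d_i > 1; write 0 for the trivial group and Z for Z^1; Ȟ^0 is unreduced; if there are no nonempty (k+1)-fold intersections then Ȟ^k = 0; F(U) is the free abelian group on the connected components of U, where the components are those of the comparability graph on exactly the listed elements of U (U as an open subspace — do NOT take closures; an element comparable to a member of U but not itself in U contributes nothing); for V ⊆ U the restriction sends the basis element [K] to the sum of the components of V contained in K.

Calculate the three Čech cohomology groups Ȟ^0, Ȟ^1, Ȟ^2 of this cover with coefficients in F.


Ȟ^0 = Z^2, Ȟ^1 = 0 and Ȟ^2 = 0

cover nerve:
  U1={{q},{u},{p,u},{q,t},{r,u},{t,u},{p,r,u}} U2={{r},{u},{p,r},{p,u},{r,u},{t,u},{p,r,u}} U3={{p},{r},{s},{t},{p,r},{p,u},{q,t},{r,u},{t,u},{p,r,u}}
  U12={{u},{p,u},{r,u},{t,u},{p,r,u}} U13={{p,u},{q,t},{r,u},{t,u},{p,r,u}} U23={{r},{p,r},{p,u},{r,u},{t,u},{p,r,u}}
  U123={{p,u},{r,u},{t,u},{p,r,u}}
components per intersection:
  U1: {{q},{q,t}} {{u},{p,u},{r,u},{t,u},{p,r,u}}
  U2: {{r},{u},{p,r},{p,u},{r,u},{t,u},{p,r,u}}
  U3: {{p},{r},{p,r},{p,u},{r,u},{p,r,u}} {{s}} {{t},{q,t},{t,u}}
  U12: {{u},{p,u},{r,u},{t,u},{p,r,u}}
  U13: {{p,u},{r,u},{p,r,u}} {{q,t}} {{t,u}}
  U23: {{r},{p,r},{p,u},{r,u},{p,r,u}} {{t,u}}
  U123: {{p,u},{r,u},{p,r,u}} {{t,u}}
C dims 6,6,2; δ0: rk 4, SNF 1^4; δ1: rk 2, SNF 1^2
Ȟ^0: (6−4)−0=2 ⇒ Z^2
Ȟ^1: (6−2)−4=0 ⇒ 0
Ȟ^2: (2−0)−2=0 ⇒ 0


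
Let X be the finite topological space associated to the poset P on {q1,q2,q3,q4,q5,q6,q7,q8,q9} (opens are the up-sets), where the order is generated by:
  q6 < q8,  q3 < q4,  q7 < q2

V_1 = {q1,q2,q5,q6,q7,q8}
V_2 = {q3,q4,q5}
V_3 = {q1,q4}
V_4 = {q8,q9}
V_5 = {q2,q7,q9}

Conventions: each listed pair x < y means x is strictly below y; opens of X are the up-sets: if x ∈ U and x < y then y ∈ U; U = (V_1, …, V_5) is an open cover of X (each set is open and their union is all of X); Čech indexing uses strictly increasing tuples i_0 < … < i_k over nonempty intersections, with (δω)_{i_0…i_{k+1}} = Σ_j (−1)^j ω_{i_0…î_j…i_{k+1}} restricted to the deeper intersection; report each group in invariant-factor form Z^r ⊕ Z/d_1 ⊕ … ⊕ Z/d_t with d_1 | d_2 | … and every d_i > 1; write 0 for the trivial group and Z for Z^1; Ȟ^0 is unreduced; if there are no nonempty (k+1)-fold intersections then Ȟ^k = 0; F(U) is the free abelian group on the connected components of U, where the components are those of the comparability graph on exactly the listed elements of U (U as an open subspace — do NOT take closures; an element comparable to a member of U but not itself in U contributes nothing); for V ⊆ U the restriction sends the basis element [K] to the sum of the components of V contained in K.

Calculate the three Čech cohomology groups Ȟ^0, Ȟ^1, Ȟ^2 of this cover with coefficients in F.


Ȟ^0 = Z^6; Ȟ^1 = 0; Ȟ^2 = 0

nerve simplices:
  V12={q5} V13={q1} V14={q8} V15={q2,q7} V23={q4} V45={q9}
components per intersection:
  V1: {q1} {q2,q7} {q5} {q6,q8}
  V2: {q3,q4} {q5}
  V3: {q1} {q4}
  V4: {q8} {q9}
  V5: {q2,q7} {q9}
  V12: {q5}
  V13: {q1}
  V14: {q8}
  V15: {q2,q7}
  V23: {q4}
  V45: {q9}
C dims 12,6; δ0: rk 6, SNF 1^6
degree 0: 12−6−0 = 6 → Ȟ^0 ≅ Z^6
degree 1: 6−0−6 = 0 → Ȟ^1 ≅ 0
degree 2: 0−0−0 = 0 → Ȟ^2 ≅ 0


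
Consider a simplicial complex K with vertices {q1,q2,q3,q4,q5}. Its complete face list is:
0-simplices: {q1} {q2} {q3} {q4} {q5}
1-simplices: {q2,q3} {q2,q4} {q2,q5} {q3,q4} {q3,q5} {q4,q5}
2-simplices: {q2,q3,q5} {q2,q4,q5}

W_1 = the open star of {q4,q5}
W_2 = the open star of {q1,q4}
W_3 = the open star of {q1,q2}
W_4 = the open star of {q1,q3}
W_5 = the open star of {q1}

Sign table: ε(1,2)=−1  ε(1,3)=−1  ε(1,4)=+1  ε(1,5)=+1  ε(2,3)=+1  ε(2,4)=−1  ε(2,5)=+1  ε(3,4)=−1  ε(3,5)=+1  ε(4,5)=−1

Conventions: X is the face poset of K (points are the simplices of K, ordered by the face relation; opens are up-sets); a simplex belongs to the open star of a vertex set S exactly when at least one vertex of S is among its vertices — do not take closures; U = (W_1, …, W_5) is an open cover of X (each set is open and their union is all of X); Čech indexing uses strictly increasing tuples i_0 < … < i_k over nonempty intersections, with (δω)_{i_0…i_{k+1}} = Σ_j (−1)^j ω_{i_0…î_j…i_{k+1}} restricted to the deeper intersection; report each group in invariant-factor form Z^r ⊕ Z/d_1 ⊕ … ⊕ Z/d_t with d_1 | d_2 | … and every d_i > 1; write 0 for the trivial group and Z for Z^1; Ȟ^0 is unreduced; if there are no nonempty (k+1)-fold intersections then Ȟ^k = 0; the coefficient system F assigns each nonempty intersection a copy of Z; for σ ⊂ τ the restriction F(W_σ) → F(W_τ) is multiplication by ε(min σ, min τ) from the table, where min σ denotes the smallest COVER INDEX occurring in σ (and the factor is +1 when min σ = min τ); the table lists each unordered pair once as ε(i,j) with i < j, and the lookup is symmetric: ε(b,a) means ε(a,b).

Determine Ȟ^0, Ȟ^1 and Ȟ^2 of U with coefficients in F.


Ȟ^0 ≅ Z, Ȟ^1 ≅ 0, Ȟ^2 ≅ Z

intersection data:
  W1={{q4},{q5},{q2,q4},{q2,q5},{q3,q4},{q3,q5},{q4,q5},{q2,q3,q5},{q2,q4,q5}} W2={{q1},{q4},{q2,q4},{q3,q4},{q4,q5},{q2,q4,q5}} W3={{q1},{q2},{q2,q3},{q2,q4},{q2,q5},{q2,q3,q5},{q2,q4,q5}} W4={{q1},{q3},{q2,q3},{q3,q4},{q3,q5},{q2,q3,q5}} W5={{q1}}
  W12={{q4},{q2,q4},{q3,q4},{q4,q5},{q2,q4,q5}} W13={{q2,q4},{q2,q5},{q2,q3,q5},{q2,q4,q5}} W14={{q3,q4},{q3,q5},{q2,q3,q5}} W23={{q1},{q2,q4},{q2,q4,q5}} W24={{q1},{q3,q4}} W25={{q1}} W34={{q1},{q2,q3},{q2,q3,q5}} W35={{q1}} W45={{q1}}
  W123={{q2,q4},{q2,q4,q5}} W124={{q3,q4}} W134={{q2,q3,q5}} W234={{q1}} W235={{q1}} W245={{q1}} W345={{q1}}
  W2345={{q1}}
C dims 5,9,7,1; δ0: rk 4, SNF 1^4; δ1: rk 5, SNF 1^5; δ2: rk 1, SNF 1^1
Ȟ^0 = (5 − 4) − 0 = 1, so Ȟ^0 ≅ Z
Ȟ^1 = (9 − 5) − 4 = 0, so Ȟ^1 ≅ 0
Ȟ^2 = (7 − 1) − 5 = 1, so Ȟ^2 ≅ Z


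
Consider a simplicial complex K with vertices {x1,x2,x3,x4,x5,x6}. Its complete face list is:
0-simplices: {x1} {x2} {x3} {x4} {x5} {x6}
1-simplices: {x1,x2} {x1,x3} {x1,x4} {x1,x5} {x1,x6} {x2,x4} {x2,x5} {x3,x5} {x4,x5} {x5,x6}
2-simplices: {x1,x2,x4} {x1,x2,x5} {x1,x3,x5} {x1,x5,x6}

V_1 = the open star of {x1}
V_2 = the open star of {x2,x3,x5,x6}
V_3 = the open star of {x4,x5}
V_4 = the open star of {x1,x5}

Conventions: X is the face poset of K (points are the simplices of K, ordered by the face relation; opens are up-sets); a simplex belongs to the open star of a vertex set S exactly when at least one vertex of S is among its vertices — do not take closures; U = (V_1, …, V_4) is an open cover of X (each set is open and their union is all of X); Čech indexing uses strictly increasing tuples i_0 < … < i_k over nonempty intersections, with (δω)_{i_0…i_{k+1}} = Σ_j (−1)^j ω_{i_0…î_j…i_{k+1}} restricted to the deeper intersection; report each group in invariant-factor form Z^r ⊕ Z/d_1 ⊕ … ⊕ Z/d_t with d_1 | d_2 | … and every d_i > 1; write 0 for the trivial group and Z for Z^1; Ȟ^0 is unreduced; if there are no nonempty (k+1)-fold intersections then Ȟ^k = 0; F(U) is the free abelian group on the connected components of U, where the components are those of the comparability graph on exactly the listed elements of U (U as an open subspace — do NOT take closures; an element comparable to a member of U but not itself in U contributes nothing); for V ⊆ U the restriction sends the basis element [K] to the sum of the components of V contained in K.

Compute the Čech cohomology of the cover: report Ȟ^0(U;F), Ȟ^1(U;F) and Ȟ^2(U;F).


cover nerve:
  V1={{x1},{x1,x2},{x1,x3},{x1,x4},{x1,x5},{x1,x6},{x1,x2,x4},{x1,x2,x5},{x1,x3,x5},{x1,x5,x6}} V2={{x2},{x3},{x5},{x6},{x1,x2},{x1,x3},{x1,x5},{x1,x6},{x2,x4},{x2,x5},{x3,x5},{x4,x5},{x5,x6},{x1,x2,x4},{x1,x2,x5},{x1,x3,x5},{x1,x5,x6}} V3={{x4},{x5},{x1,x4},{x1,x5},{x2,x4},{x2,x5},{x3,x5},{x4,x5},{x5,x6},{x1,x2,x4},{x1,x2,x5},{x1,x3,x5},{x1,x5,x6}} V4={{x1},{x5},{x1,x2},{x1,x3},{x1,x4},{x1,x5},{x1,x6},{x2,x5},{x3,x5},{x4,x5},{x5,x6},{x1,x2,x4},{x1,x2,x5},{x1,x3,x5},{x1,x5,x6}}
  V12={{x1,x2},{x1,x3},{x1,x5},{x1,x6},{x1,x2,x4},{x1,x2,x5},{x1,x3,x5},{x1,x5,x6}} V13={{x1,x4},{x1,x5},{x1,x2,x4},{x1,x2,x5},{x1,x3,x5},{x1,x5,x6}} V14={{x1},{x1,x2},{x1,x3},{x1,x4},{x1,x5},{x1,x6},{x1,x2,x4},{x1,x2,x5},{x1,x3,x5},{x1,x5,x6}} V23={{x5},{x1,x5},{x2,x4},{x2,x5},{x3,x5},{x4,x5},{x5,x6},{x1,x2,x4},{x1,x2,x5},{x1,x3,x5},{x1,x5,x6}} V24={{x5},{x1,x2},{x1,x3},{x1,x5},{x1,x6},{x2,x5},{x3,x5},{x4,x5},{x5,x6},{x1,x2,x4},{x1,x2,x5},{x1,x3,x5},{x1,x5,x6}} V34={{x5},{x1,x4},{x1,x5},{x2,x5},{x3,x5},{x4,x5},{x5,x6},{x1,x2,x4},{x1,x2,x5},{x1,x3,x5},{x1,x5,x6}}
  V123={{x1,x5},{x1,x2,x4},{x1,x2,x5},{x1,x3,x5},{x1,x5,x6}} V124={{x1,x2},{x1,x3},{x1,x5},{x1,x6},{x1,x2,x4},{x1,x2,x5},{x1,x3,x5},{x1,x5,x6}} V134={{x1,x4},{x1,x5},{x1,x2,x4},{x1,x2,x5},{x1,x3,x5},{x1,x5,x6}} V234={{x5},{x1,x5},{x2,x5},{x3,x5},{x4,x5},{x5,x6},{x1,x2,x4},{x1,x2,x5},{x1,x3,x5},{x1,x5,x6}}
  V1234={{x1,x5},{x1,x2,x4},{x1,x2,x5},{x1,x3,x5},{x1,x5,x6}}
components per intersection:
  V1: {{x1},{x1,x2},{x1,x3},{x1,x4},{x1,x5},{x1,x6},{x1,x2,x4},{x1,x2,x5},{x1,x3,x5},{x1,x5,x6}}
  V2: {{x2},{x3},{x5},{x6},{x1,x2},{x1,x3},{x1,x5},{x1,x6},{x2,x4},{x2,x5},{x3,x5},{x4,x5},{x5,x6},{x1,x2,x4},{x1,x2,x5},{x1,x3,x5},{x1,x5,x6}}
  V3: {{x4},{x5},{x1,x4},{x1,x5},{x2,x4},{x2,x5},{x3,x5},{x4,x5},{x5,x6},{x1,x2,x4},{x1,x2,x5},{x1,x3,x5},{x1,x5,x6}}
  V4: {{x1},{x5},{x1,x2},{x1,x3},{x1,x4},{x1,x5},{x1,x6},{x2,x5},{x3,x5},{x4,x5},{x5,x6},{x1,x2,x4},{x1,x2,x5},{x1,x3,x5},{x1,x5,x6}}
  V12: {{x1,x2},{x1,x3},{x1,x5},{x1,x6},{x1,x2,x4},{x1,x2,x5},{x1,x3,x5},{x1,x5,x6}}
  V13: {{x1,x4},{x1,x2,x4}} {{x1,x5},{x1,x2,x5},{x1,x3,x5},{x1,x5,x6}}
  V14: {{x1},{x1,x2},{x1,x3},{x1,x4},{x1,x5},{x1,x6},{x1,x2,x4},{x1,x2,x5},{x1,x3,x5},{x1,x5,x6}}
  V23: {{x5},{x1,x5},{x2,x5},{x3,x5},{x4,x5},{x5,x6},{x1,x2,x5},{x1,x3,x5},{x1,x5,x6}} {{x2,x4},{x1,x2,x4}}
  V24: {{x5},{x1,x2},{x1,x3},{x1,x5},{x1,x6},{x2,x5},{x3,x5},{x4,x5},{x5,x6},{x1,x2,x4},{x1,x2,x5},{x1,x3,x5},{x1,x5,x6}}
  V34: {{x5},{x1,x5},{x2,x5},{x3,x5},{x4,x5},{x5,x6},{x1,x2,x5},{x1,x3,x5},{x1,x5,x6}} {{x1,x4},{x1,x2,x4}}
  V123: {{x1,x5},{x1,x2,x5},{x1,x3,x5},{x1,x5,x6}} {{x1,x2,x4}}
  V124: {{x1,x2},{x1,x3},{x1,x5},{x1,x6},{x1,x2,x4},{x1,x2,x5},{x1,x3,x5},{x1,x5,x6}}
  V134: {{x1,x4},{x1,x2,x4}} {{x1,x5},{x1,x2,x5},{x1,x3,x5},{x1,x5,x6}}
  V234: {{x5},{x1,x5},{x2,x5},{x3,x5},{x4,x5},{x5,x6},{x1,x2,x5},{x1,x3,x5},{x1,x5,x6}} {{x1,x2,x4}}
  V1234: {{x1,x5},{x1,x2,x5},{x1,x3,x5},{x1,x5,x6}} {{x1,x2,x4}}
C dims 4,9,7,2; δ0: rk 3, SNF 1^3; δ1: rk 5, SNF 1^5; δ2: rk 2, SNF 1^2
Ȟ^0: (4−3)−0=1 ⇒ Z
Ȟ^1: (9−5)−3=1 ⇒ Z
Ȟ^2: (7−2)−5=0 ⇒ 0

Ȟ^0 ≅ Z,  Ȟ^1 ≅ Z,  Ȟ^2 ≅ 0


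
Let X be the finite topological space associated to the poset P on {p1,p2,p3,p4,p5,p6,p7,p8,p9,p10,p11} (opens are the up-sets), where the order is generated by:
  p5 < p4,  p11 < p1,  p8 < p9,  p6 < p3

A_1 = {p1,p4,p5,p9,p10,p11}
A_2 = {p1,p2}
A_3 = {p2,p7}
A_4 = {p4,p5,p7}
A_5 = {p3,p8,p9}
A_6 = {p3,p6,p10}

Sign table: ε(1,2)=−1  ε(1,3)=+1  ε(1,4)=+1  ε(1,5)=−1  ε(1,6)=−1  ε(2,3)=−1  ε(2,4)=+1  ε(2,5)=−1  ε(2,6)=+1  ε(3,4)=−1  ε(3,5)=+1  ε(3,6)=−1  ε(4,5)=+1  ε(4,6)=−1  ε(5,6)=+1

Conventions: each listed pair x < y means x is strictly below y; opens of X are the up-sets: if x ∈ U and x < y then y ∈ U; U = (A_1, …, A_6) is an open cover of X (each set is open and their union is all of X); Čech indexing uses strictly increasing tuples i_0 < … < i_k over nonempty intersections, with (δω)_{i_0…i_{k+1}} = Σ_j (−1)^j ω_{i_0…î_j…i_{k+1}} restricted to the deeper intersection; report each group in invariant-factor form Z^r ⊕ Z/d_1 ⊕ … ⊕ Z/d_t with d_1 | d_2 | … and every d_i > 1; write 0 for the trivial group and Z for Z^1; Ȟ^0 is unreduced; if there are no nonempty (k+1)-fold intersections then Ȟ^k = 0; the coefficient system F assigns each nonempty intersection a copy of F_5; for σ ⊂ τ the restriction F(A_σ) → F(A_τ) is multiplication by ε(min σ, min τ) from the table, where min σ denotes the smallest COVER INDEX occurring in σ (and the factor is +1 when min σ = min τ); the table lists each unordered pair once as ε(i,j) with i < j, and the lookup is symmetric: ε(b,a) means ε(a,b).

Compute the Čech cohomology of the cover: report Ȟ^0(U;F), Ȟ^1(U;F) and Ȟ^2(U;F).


nonempty overlaps:
  A12={p1} A14={p4,p5} A15={p9} A16={p10} A23={p2} A34={p7} A56={p3}
C dims 6,7; δ0: rk_F5 6
degree 0: 6−6−0 = 0 → Ȟ^0 ≅ 0
degree 1: 7−0−6 = 1 → Ȟ^1 ≅ Z/5
degree 2: 0−0−0 = 0 → Ȟ^2 ≅ 0

Ȟ^0 ≅ 0; Ȟ^1 ≅ Z/5; Ȟ^2 ≅ 0


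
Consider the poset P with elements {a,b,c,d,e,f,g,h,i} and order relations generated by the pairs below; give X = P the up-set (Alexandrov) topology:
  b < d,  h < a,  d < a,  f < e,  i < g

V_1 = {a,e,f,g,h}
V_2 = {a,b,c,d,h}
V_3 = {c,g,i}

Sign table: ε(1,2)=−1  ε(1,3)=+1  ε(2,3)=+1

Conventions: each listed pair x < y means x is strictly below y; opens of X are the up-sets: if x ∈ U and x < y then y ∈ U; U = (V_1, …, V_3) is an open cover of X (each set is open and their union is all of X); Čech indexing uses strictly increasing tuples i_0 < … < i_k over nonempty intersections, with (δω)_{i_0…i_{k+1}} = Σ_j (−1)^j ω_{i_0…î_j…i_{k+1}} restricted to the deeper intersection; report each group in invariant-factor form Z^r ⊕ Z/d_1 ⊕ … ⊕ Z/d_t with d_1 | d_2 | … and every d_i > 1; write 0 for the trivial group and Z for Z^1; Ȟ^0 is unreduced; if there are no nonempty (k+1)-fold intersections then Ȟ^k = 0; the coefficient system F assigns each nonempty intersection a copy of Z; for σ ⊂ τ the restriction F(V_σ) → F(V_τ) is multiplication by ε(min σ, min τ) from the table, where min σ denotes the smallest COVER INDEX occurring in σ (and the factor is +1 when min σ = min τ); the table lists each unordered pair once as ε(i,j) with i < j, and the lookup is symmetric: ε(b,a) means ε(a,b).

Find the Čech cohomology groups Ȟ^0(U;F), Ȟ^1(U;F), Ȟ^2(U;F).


nonempty intersections:
  V12={a,h} V13={g} V23={c}
C dims 3,3; δ0: rk 3, SNF 1^2·2
Ȟ^0: (3−3)−0=0 ⇒ 0
Ȟ^1: (3−0)−3=0 plus torsion [2] ⇒ Z/2
Ȟ^2: (0−0)−0=0 ⇒ 0

Ȟ^0 = 0, Ȟ^1 = Z/2 and Ȟ^2 = 0


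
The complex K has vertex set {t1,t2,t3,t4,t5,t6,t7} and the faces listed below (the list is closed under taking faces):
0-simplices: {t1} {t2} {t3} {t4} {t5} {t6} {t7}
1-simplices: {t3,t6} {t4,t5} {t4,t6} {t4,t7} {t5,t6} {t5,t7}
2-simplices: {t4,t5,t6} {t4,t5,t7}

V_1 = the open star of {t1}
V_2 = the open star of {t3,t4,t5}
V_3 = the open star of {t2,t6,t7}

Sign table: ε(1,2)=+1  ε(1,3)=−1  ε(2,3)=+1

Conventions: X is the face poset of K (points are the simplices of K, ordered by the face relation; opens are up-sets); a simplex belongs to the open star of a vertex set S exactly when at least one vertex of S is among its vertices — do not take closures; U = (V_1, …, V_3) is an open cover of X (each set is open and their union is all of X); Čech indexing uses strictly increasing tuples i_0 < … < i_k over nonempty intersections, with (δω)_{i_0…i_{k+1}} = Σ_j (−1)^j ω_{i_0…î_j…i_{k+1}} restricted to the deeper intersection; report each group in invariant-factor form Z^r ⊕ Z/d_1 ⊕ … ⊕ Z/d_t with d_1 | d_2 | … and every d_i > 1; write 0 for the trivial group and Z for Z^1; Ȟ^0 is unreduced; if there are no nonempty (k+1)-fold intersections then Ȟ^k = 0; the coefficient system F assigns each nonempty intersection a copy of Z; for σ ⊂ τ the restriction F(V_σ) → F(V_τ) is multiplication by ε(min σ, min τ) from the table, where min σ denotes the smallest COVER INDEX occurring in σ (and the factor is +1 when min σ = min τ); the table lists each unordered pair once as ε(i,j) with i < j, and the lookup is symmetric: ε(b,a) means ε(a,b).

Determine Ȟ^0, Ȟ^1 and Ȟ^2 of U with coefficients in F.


nerve of the cover:
  V1={{t1}} V2={{t3},{t4},{t5},{t3,t6},{t4,t5},{t4,t6},{t4,t7},{t5,t6},{t5,t7},{t4,t5,t6},{t4,t5,t7}} V3={{t2},{t6},{t7},{t3,t6},{t4,t6},{t4,t7},{t5,t6},{t5,t7},{t4,t5,t6},{t4,t5,t7}}
  V23={{t3,t6},{t4,t6},{t4,t7},{t5,t6},{t5,t7},{t4,t5,t6},{t4,t5,t7}}
C dims 3,1; δ0: rk 1, SNF 1^1
Ȟ^0 = (3 − 1) − 0 = 2, so Ȟ^0 ≅ Z^2
Ȟ^1 = (1 − 0) − 1 = 0, so Ȟ^1 ≅ 0
Ȟ^2 = (0 − 0) − 0 = 0, so Ȟ^2 ≅ 0

Ȟ^0(U;F) ≅ Z^2; Ȟ^1(U;F) ≅ 0; Ȟ^2(U;F) ≅ 0


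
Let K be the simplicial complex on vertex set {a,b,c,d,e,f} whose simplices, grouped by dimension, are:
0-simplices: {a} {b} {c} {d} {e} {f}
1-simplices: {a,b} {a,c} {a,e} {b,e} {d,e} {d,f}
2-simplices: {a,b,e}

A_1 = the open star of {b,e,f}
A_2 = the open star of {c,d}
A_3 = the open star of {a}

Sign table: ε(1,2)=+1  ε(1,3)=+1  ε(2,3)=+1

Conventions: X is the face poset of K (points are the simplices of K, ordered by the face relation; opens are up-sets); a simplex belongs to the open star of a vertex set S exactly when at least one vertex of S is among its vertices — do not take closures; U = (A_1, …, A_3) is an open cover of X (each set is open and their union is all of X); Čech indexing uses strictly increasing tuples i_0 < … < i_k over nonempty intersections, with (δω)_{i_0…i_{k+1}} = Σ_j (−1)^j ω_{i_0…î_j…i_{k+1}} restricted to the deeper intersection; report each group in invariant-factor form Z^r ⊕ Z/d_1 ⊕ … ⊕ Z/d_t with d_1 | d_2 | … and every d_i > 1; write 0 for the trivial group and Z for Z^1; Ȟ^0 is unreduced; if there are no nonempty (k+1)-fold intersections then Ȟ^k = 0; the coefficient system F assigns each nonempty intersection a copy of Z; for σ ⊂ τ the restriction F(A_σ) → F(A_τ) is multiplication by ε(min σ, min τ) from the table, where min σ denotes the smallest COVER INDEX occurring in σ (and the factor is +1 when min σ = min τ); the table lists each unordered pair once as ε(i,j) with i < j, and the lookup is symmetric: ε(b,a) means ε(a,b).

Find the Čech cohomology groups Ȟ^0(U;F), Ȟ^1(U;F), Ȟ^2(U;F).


nonempty overlaps:
  A1={{b},{e},{f},{a,b},{a,e},{b,e},{d,e},{d,f},{a,b,e}} A2={{c},{d},{a,c},{d,e},{d,f}} A3={{a},{a,b},{a,c},{a,e},{a,b,e}}
  A12={{d,e},{d,f}} A13={{a,b},{a,e},{a,b,e}} A23={{a,c}}
C dims 3,3; δ0: rk 2, SNF 1^2
degree 0: 3−2−0 = 1 → Ȟ^0 ≅ Z
degree 1: 3−0−2 = 1 → Ȟ^1 ≅ Z
degree 2: 0−0−0 = 0 → Ȟ^2 ≅ 0

Ȟ^0(U;F) ≅ Z; Ȟ^1(U;F) ≅ Z; Ȟ^2(U;F) ≅ 0


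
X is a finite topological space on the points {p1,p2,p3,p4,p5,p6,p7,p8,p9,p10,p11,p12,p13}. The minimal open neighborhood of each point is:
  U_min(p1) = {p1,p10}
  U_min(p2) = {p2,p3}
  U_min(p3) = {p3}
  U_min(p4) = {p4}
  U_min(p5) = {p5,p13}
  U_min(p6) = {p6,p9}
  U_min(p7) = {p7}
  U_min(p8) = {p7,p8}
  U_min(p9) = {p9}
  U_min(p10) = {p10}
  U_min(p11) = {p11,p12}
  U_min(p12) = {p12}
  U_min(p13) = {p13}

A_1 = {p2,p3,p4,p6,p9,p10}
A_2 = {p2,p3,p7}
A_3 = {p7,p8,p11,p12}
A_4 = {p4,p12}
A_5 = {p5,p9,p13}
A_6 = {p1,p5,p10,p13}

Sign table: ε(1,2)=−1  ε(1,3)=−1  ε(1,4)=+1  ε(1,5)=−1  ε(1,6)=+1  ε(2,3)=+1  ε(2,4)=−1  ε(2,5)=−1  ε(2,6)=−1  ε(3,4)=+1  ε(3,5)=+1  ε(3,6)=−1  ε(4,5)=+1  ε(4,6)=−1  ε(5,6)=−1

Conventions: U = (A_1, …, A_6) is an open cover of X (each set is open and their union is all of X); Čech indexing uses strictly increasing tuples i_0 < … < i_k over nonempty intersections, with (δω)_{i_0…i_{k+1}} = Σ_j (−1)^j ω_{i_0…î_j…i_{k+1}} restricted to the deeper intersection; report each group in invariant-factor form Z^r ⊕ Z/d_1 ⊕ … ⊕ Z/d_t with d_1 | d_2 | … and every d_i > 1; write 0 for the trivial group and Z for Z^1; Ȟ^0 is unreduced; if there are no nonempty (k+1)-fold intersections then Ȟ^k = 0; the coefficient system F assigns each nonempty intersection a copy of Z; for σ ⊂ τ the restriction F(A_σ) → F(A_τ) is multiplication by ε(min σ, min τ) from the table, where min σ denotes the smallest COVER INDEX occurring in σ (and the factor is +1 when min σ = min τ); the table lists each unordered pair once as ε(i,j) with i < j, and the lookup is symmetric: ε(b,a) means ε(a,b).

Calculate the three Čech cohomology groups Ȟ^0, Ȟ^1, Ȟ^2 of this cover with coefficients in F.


cover nerve:
  A12={p2,p3} A14={p4} A15={p9} A16={p10} A23={p7} A34={p12} A56={p5,p13}
C dims 6,7; δ0: rk 6, SNF 1^5·2
Ȟ^0: (6−6)−0=0 ⇒ 0
Ȟ^1: (7−0)−6=1 plus torsion [2] ⇒ Z ⊕ Z/2
Ȟ^2: (0−0)−0=0 ⇒ 0

Ȟ^0(U;F) ≅ 0, Ȟ^1(U;F) ≅ Z ⊕ Z/2 and Ȟ^2(U;F) ≅ 0


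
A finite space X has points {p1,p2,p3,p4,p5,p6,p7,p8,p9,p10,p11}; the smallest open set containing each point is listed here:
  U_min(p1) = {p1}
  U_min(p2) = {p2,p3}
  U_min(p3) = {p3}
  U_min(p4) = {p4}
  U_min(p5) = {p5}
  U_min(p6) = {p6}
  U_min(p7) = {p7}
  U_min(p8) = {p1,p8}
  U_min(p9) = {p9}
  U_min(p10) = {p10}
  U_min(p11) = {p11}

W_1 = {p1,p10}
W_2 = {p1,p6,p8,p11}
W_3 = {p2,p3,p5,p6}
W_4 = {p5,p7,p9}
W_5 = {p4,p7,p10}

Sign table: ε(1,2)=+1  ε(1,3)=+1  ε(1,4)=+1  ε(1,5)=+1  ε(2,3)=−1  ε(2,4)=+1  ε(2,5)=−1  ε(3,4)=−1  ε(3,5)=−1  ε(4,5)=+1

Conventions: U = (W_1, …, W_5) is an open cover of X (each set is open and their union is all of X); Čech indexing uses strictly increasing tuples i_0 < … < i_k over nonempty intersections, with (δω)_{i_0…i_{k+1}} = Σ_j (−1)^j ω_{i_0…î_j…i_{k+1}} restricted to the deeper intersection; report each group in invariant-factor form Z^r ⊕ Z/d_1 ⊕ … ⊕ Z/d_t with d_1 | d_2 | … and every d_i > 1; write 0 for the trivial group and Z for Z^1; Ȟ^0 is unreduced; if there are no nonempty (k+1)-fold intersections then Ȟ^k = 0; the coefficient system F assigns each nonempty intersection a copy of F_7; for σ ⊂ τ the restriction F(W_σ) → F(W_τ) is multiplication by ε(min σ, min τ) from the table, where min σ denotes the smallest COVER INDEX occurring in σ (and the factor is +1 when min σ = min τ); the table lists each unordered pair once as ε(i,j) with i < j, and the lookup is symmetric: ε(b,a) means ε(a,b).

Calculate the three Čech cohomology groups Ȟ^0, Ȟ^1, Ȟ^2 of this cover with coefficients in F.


nerve of the cover:
  W12={p1} W15={p10} W23={p6} W34={p5} W45={p7}
C dims 5,5; δ0: rk_F7 4
Ȟ^0 = (5 − 4) − 0 = 1, so Ȟ^0 ≅ Z/7
Ȟ^1 = (5 − 0) − 4 = 1, so Ȟ^1 ≅ Z/7
Ȟ^2 = (0 − 0) − 0 = 0, so Ȟ^2 ≅ 0

Ȟ^0 ≅ Z/7, Ȟ^1 ≅ Z/7 and Ȟ^2 ≅ 0


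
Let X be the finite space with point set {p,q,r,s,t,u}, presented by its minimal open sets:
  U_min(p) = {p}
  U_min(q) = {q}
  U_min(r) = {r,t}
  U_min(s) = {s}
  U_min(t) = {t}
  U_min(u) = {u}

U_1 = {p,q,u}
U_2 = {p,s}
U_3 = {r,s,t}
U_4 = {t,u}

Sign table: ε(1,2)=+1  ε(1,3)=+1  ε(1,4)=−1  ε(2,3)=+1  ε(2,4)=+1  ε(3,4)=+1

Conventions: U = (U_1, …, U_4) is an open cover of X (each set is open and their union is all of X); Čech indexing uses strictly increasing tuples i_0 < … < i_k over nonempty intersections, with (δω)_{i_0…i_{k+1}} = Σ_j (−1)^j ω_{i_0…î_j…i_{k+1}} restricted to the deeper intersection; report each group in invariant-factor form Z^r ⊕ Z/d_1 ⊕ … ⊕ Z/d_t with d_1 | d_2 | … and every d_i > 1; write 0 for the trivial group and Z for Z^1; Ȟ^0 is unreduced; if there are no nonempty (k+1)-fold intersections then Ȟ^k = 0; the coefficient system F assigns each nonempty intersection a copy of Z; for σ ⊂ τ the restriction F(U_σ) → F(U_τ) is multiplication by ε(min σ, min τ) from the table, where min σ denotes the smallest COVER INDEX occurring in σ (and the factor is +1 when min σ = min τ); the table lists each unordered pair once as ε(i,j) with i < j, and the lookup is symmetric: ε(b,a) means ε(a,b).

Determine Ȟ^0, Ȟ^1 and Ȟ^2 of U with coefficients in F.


intersection data:
  U12={p} U14={u} U23={s} U34={t}
C dims 4,4; δ0: rk 4, SNF 1^3·2
Ȟ^0 = (4 − 4) − 0 = 0, so Ȟ^0 ≅ 0
Ȟ^1 = (4 − 0) − 4 = 0 plus torsion [2], so Ȟ^1 ≅ Z/2
Ȟ^2 = (0 − 0) − 0 = 0, so Ȟ^2 ≅ 0

Ȟ^0 ≅ 0,  Ȟ^1 ≅ Z/2,  Ȟ^2 ≅ 0


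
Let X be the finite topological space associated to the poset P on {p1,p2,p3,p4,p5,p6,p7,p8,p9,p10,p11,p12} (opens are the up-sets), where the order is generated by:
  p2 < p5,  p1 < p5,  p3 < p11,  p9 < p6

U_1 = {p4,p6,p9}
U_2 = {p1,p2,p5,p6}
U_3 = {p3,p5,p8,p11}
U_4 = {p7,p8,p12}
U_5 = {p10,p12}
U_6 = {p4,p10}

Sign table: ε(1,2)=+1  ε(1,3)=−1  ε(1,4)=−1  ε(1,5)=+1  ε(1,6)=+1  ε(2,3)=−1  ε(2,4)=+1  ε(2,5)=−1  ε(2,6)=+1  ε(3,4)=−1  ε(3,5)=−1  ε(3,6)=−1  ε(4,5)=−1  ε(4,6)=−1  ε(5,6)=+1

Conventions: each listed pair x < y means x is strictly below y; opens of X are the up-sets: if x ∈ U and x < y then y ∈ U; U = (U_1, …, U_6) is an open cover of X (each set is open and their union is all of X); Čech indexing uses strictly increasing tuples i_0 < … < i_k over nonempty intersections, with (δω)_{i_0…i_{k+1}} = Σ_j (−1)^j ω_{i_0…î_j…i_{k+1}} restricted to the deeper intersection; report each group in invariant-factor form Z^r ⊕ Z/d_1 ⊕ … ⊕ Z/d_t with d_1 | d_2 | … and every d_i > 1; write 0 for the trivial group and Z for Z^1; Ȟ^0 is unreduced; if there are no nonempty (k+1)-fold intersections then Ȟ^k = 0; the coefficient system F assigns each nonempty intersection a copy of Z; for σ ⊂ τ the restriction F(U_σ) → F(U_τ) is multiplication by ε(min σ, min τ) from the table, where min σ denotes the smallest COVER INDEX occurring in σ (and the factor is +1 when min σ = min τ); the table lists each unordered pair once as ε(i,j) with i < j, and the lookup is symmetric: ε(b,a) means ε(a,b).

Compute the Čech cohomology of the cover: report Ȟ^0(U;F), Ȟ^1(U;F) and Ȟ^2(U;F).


nonempty intersections:
  U12={p6} U16={p4} U23={p5} U34={p8} U45={p12} U56={p10}
C dims 6,6; δ0: rk 6, SNF 1^5·2
Ȟ^0: (6−6)−0=0 ⇒ 0
Ȟ^1: (6−0)−6=0 plus torsion [2] ⇒ Z/2
Ȟ^2: (0−0)−0=0 ⇒ 0

Ȟ^0(U;F) ≅ 0,  Ȟ^1(U;F) ≅ Z/2,  Ȟ^2(U;F) ≅ 0


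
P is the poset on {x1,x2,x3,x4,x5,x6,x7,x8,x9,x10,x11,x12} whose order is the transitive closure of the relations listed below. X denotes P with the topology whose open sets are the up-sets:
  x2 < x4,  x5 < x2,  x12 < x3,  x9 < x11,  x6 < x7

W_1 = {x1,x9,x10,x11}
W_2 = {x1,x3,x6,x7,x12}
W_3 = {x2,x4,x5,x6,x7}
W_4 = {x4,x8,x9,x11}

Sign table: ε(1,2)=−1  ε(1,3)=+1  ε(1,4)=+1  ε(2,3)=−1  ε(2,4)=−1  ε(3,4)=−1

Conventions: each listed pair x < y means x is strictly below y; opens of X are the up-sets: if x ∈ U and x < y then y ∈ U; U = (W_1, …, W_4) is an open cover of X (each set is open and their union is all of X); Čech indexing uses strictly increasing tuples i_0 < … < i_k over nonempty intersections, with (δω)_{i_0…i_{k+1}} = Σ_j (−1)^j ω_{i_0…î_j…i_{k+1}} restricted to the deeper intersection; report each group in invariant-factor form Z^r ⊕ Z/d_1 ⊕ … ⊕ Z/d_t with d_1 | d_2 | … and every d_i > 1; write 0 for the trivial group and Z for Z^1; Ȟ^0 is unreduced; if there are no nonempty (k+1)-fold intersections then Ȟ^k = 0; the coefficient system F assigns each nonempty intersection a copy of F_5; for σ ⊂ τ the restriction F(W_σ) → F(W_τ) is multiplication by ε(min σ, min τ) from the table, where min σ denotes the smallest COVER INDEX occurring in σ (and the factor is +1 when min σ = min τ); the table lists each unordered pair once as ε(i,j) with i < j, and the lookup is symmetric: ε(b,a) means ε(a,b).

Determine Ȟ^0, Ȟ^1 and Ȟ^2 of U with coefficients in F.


nonempty intersections:
  W12={x1} W14={x9,x11} W23={x6,x7} W34={x4}
C dims 4,4; δ0: rk_F5 4
Ȟ^0: (4−4)−0=0 ⇒ 0
Ȟ^1: (4−0)−4=0 ⇒ 0
Ȟ^2: (0−0)−0=0 ⇒ 0

Ȟ^0 ≅ 0; Ȟ^1 ≅ 0; Ȟ^2 ≅ 0


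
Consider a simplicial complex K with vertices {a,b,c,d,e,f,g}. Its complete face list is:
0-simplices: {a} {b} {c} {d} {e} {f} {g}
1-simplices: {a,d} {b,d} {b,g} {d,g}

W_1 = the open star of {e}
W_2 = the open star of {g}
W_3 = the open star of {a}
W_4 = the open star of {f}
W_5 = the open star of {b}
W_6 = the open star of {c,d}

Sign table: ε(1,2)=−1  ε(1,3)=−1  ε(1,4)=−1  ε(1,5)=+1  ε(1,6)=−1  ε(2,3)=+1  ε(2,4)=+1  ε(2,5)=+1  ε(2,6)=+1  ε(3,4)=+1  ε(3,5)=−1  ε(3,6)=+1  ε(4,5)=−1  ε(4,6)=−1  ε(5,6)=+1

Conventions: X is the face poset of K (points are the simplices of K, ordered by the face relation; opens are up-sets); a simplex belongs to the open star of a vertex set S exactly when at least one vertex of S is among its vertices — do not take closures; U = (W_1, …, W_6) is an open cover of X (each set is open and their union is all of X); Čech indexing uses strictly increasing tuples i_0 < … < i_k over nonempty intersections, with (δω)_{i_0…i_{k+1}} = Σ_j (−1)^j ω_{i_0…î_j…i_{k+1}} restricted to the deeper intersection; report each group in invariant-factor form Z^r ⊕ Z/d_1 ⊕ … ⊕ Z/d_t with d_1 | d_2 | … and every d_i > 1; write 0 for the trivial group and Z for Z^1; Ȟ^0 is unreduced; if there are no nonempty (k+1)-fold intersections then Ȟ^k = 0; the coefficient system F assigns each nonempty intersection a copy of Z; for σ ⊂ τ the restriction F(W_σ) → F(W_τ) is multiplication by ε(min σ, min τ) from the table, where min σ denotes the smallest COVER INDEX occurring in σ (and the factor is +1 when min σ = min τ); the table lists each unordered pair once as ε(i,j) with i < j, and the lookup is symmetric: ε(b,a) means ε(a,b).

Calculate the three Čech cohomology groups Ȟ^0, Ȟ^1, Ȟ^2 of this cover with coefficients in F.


Ȟ^0(U;F) ≅ Z^3,  Ȟ^1(U;F) ≅ Z,  Ȟ^2(U;F) ≅ 0

nonempty overlaps:
  W1={{e}} W2={{g},{b,g},{d,g}} W3={{a},{a,d}} W4={{f}} W5={{b},{b,d},{b,g}} W6={{c},{d},{a,d},{b,d},{d,g}}
  W25={{b,g}} W26={{d,g}} W36={{a,d}} W56={{b,d}}
C dims 6,4; δ0: rk 3, SNF 1^3
degree 0: 6−3−0 = 3 → Ȟ^0 ≅ Z^3
degree 1: 4−0−3 = 1 → Ȟ^1 ≅ Z
degree 2: 0−0−0 = 0 → Ȟ^2 ≅ 0


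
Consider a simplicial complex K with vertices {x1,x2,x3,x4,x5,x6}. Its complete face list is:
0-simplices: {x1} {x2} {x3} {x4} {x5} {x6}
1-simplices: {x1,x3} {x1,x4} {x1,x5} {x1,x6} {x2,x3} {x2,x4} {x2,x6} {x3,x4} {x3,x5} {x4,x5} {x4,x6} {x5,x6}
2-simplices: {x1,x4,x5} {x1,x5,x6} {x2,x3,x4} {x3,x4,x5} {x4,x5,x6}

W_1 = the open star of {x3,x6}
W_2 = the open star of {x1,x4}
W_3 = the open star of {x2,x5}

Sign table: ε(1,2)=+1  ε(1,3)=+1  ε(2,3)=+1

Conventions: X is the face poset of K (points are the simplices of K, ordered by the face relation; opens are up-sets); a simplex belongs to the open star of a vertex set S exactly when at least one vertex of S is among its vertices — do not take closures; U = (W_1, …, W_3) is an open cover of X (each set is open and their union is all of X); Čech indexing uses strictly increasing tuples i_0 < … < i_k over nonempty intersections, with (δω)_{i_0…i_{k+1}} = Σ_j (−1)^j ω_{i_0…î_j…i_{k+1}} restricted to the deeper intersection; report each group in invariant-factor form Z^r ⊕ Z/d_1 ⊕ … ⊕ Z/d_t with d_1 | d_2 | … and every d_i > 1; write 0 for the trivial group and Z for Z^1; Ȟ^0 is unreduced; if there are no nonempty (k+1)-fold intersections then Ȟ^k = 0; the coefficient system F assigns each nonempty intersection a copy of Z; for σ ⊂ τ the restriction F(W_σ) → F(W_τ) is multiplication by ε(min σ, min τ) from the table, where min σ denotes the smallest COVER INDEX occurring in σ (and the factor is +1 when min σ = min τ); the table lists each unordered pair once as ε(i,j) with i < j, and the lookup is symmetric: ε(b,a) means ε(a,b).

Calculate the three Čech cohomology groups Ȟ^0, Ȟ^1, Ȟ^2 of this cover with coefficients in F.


Ȟ^0(U;F) ≅ Z, Ȟ^1(U;F) ≅ 0 and Ȟ^2(U;F) ≅ 0

nerve simplices:
  W1={{x3},{x6},{x1,x3},{x1,x6},{x2,x3},{x2,x6},{x3,x4},{x3,x5},{x4,x6},{x5,x6},{x1,x5,x6},{x2,x3,x4},{x3,x4,x5},{x4,x5,x6}} W2={{x1},{x4},{x1,x3},{x1,x4},{x1,x5},{x1,x6},{x2,x4},{x3,x4},{x4,x5},{x4,x6},{x1,x4,x5},{x1,x5,x6},{x2,x3,x4},{x3,x4,x5},{x4,x5,x6}} W3={{x2},{x5},{x1,x5},{x2,x3},{x2,x4},{x2,x6},{x3,x5},{x4,x5},{x5,x6},{x1,x4,x5},{x1,x5,x6},{x2,x3,x4},{x3,x4,x5},{x4,x5,x6}}
  W12={{x1,x3},{x1,x6},{x3,x4},{x4,x6},{x1,x5,x6},{x2,x3,x4},{x3,x4,x5},{x4,x5,x6}} W13={{x2,x3},{x2,x6},{x3,x5},{x5,x6},{x1,x5,x6},{x2,x3,x4},{x3,x4,x5},{x4,x5,x6}} W23={{x1,x5},{x2,x4},{x4,x5},{x1,x4,x5},{x1,x5,x6},{x2,x3,x4},{x3,x4,x5},{x4,x5,x6}}
  W123={{x1,x5,x6},{x2,x3,x4},{x3,x4,x5},{x4,x5,x6}}
C dims 3,3,1; δ0: rk 2, SNF 1^2; δ1: rk 1, SNF 1^1
degree 0: 3−2−0 = 1 → Ȟ^0 ≅ Z
degree 1: 3−1−2 = 0 → Ȟ^1 ≅ 0
degree 2: 1−0−1 = 0 → Ȟ^2 ≅ 0


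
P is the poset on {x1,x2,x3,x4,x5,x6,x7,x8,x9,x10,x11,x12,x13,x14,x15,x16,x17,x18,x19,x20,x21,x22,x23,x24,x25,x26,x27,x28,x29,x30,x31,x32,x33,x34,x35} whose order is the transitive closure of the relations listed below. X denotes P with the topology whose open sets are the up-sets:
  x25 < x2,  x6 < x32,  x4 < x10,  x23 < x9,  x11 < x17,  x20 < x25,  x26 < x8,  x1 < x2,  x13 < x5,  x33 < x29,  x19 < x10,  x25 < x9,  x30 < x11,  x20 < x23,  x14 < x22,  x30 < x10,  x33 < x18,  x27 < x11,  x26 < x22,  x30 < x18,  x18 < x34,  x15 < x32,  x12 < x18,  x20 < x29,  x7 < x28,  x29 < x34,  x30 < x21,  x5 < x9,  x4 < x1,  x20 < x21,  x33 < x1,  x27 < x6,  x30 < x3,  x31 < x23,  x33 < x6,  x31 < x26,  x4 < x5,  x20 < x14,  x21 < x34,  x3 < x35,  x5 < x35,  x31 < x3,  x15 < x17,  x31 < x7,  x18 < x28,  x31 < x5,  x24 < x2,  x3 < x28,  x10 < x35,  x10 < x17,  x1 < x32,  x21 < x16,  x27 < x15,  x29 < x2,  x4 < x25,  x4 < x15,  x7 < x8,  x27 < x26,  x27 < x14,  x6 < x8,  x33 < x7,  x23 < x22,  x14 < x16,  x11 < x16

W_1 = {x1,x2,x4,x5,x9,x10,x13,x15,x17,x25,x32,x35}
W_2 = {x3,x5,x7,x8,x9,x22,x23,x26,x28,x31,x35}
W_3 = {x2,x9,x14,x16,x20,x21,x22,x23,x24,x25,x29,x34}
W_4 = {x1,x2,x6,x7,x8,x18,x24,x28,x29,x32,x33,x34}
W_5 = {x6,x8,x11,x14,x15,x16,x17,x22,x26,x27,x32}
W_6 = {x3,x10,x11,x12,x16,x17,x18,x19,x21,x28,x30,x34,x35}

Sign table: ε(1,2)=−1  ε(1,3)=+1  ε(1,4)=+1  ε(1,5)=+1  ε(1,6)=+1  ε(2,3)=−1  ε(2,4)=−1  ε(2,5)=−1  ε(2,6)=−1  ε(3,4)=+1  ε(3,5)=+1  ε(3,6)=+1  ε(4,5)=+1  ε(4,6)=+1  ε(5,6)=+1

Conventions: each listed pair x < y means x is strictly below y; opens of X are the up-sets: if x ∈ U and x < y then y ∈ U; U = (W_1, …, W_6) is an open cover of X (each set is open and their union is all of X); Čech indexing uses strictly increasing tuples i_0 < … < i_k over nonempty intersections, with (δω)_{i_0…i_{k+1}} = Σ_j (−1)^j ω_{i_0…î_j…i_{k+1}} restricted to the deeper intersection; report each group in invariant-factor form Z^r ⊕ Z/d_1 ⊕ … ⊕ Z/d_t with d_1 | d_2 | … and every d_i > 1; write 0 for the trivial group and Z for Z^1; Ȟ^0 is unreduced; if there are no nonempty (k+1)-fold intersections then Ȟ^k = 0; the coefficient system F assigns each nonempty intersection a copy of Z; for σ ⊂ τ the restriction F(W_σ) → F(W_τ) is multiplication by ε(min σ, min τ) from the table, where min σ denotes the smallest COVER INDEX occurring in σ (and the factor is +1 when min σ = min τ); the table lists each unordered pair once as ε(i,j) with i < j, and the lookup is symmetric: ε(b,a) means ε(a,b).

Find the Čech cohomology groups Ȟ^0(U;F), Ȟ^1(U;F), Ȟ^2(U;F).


Ȟ^0 = Z,  Ȟ^1 = 0,  Ȟ^2 = Z/2

nonempty overlaps:
  W12={x5,x9,x35} W13={x2,x9,x25} W14={x1,x2,x32} W15={x15,x17,x32} W16={x10,x17,x35} W23={x9,x22,x23} W24={x7,x8,x28} W25={x8,x22,x26} W26={x3,x28,x35} W34={x2,x24,x29,x34} W35={x14,x16,x22} W36={x16,x21,x34} W45={x6,x8,x32} W46={x18,x28,x34} W56={x11,x16,x17}
  W123={x9} W126={x35} W134={x2} W145={x32} W156={x17} W235={x22} W245={x8} W246={x28} W346={x34} W356={x16}
C dims 6,15,10; δ0: rk 5, SNF 1^5; δ1: rk 10, SNF 1^9·2
degree 0: 6−5−0 = 1 → Ȟ^0 ≅ Z
degree 1: 15−10−5 = 0 → Ȟ^1 ≅ 0
degree 2: 10−0−10 = 0 plus torsion [2] → Ȟ^2 ≅ Z/2
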